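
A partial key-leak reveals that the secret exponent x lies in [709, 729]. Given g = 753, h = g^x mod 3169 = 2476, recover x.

Compute 753^709 mod 3169 = 2655, then multiply by 753 repeatedly:
  753^709=2655  753^710=2745  753^711=797  753^712=1200  753^713=435
  753^714=1148  753^715=2476
Found 2476 at exponent 715.

715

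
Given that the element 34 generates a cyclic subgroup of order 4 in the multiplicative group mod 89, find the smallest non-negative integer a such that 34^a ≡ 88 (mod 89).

2

Successive powers of 34 modulo 89:
  34^0=1  34^1=34  34^2=88
So 34^2 ≡ 88 (mod 89), giving a = 2.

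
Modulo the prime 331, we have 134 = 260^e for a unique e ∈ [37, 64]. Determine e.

59

Compute 260^37 mod 331 = 158, then multiply by 260 repeatedly:
  260^37=158  260^38=36  260^39=92  260^40=88  260^41=41
  260^42=68  260^43=137  260^44=203  260^45=151  260^46=202
  260^47=222  260^48=126  260^49=322  260^50=308  260^51=309
  260^52=238  260^53=314  260^54=214  260^55=32  260^56=45
  260^57=115  260^58=110  260^59=134
Found 134 at exponent 59.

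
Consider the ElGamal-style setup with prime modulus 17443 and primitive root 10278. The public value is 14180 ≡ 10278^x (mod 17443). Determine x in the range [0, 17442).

Baby-step giant-step with m = ceil(sqrt(17442)) = 133.
Baby table (10278^j mod 17443 for j=0..132):
  0:1  1:10278  2:2476  3:16434  4:8083  5:13508  6:6387  7:7577
  8:10854  9:9427  10:12284  11:2518  12:12035  13:7417  14:6016  15:14456
  16:16737  17:20  18:13687  19:14634  20:14706  21:4673  22:8515  23:5639
  24:11996  25:7764  26:14110  27:1478  28:15474  29:13941  30:8796  31:15662
  32:10032  33:3323  34:400  35:12095  36:13592  37:15032  38:6245  39:13313
  40:8122  41:13161  42:15736  43:3112  44:12117  45:12949  46:17175  47:1490
  48:16709  49:8767  50:14131  51:8000  52:15141  53:10195  54:4109  55:2799
  56:4615  57:5453  58:1575  59:746  60:9911  61:15581  62:14778  63:12083
  64:12357  65:2763  66:910  67:3532  68:3013  69:6289  70:12027  71:12408
  72:3651  73:5085  74:4402  75:14057  76:14920  77:6347  78:15089  79:16472
  80:14901  81:2938  82:2931  83:757  84:868  85:7931  86:3679  87:13781
  88:3958  89:3248  90:14485  91:825  92:2052  93:1869  94:4839  95:5249
  96:15466  97:1489  98:6431  99:6291  100:15140  101:17360  102:1633  103:3808
  104:13975  105:9388  106:12631  107:10612  108:16500  109:6154  110:2494  111:9565
  112:322  113:12789  114:12337  115:6519  116:3719  117:6269  118:15783  119:15217
  120:6388  121:412  122:13330  123:8418  124:2924  125:16026  126:979  127:14994
  128:16870  129:6440  130:11578  131:2538  132:8279
Giant step factor: 10278^(-133) ≡ 2381 (mod 17443).
Scan 14180·2381^i mod 17443 for i = 0, 1, …:
  i=0: 14180   i=1: 10375   i=2: 3587   i=3: 11020
  i=4: 4348   i=5: 8889   i=6: 6350   i=7: 13712
  i=8: 12419   i=9: 3754     …   i=86: 12953
  i=87: 1869
Match at i=87, j=93: x = 87·133 + 93 = 11664.

11664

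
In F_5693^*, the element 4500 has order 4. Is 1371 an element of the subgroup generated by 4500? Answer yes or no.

no

1371 ∈ ⟨4500⟩ iff 1371^4 ≡ 1 (mod 5693), since |⟨4500⟩| = 4.
1371^4 mod 5693 = 4907.
Since 4907 ≠ 1, 1371 does not lie in the subgroup.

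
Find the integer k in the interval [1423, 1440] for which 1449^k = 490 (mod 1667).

1424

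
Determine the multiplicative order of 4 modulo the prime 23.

11

The order of 4 must divide p − 1 = 22 = 2 · 11.
Divisors: 1, 2, 11, 22.
Check each in increasing order: 4^1 ≡ 4;  4^2 ≡ 16;  4^11 ≡ 1.
Smallest exponent giving 1 is 11.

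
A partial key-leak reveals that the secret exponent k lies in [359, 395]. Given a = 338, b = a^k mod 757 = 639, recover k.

Compute 338^359 mod 757 = 398, then multiply by 338 repeatedly:
  338^359=398  338^360=535  338^361=664  338^362=360  338^363=560
  338^364=30  338^365=299  338^366=381  338^367=88  338^368=221
  338^369=512  338^370=460  338^371=295  338^372=543  338^373=340
  338^374=613  338^375=533  338^376=745  338^377=486  338^378=756
  338^379=419  338^380=63  338^381=98  338^382=573  338^383=639
Found 639 at exponent 383.

383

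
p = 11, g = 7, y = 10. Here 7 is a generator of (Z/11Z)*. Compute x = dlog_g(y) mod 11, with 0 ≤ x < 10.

5

Successive powers of 7 modulo 11:
  7^0=1  7^1=7  7^2=5  7^3=2  7^4=3  7^5=10
So 7^5 ≡ 10 (mod 11), giving x = 5.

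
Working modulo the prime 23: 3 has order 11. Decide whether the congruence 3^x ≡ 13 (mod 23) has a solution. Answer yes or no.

yes

⟨3⟩ has order 11; its elements mod 23 are {1, 2, 3, 4, 6, 8, 9, 12, 13, 16, 18}.
13 is in this set.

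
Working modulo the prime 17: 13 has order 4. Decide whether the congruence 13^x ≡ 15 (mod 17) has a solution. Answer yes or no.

no

⟨13⟩ has order 4; its elements mod 17 are {1, 4, 13, 16}.
15 is not in this set.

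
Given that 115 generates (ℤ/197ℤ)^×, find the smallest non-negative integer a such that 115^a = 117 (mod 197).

75

Baby-step giant-step with m = ceil(sqrt(196)) = 14.
Baby table (115^j mod 197 for j=0..13):
  0:1  1:115  2:26  3:35  4:85  5:122  6:43  7:20
  8:133  9:126  10:109  11:124  12:76  13:72
Giant step factor: 115^(-14) ≡ 33 (mod 197).
Scan 117·33^i mod 197 for i = 0, 1, …:
  i=0: 117   i=1: 118   i=2: 151   i=3: 58
  i=4: 141   i=5: 122
Match at i=5, j=5: a = 5·14 + 5 = 75.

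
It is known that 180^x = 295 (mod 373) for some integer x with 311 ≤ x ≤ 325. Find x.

Compute 180^311 mod 373 = 199, then multiply by 180 repeatedly:
  180^311=199  180^312=12  180^313=295
Found 295 at exponent 313.

313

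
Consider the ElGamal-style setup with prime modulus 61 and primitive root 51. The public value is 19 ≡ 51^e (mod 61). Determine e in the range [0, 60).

Successive powers of 51 modulo 61:
  51^0=1  51^1=51  51^2=39  51^3=37  51^4=57  51^5=40
  51^6=27  51^7=35  51^8=16  51^9=23  51^10=14  51^11=43
  51^12=58  51^13=30  51^14=5  51^15=11  51^16=12  51^17=2
  51^18=41  51^19=17  51^20=13  51^21=53  51^22=19
So 51^22 ≡ 19 (mod 61), giving e = 22.

22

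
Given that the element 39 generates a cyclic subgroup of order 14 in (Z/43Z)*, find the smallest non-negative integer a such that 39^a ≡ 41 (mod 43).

Successive powers of 39 modulo 43:
  39^0=1  39^1=39  39^2=16  39^3=22  39^4=41
So 39^4 ≡ 41 (mod 43), giving a = 4.

4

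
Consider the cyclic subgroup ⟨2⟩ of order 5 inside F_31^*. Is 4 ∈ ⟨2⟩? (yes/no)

yes

⟨2⟩ has order 5; its elements mod 31 are {1, 2, 4, 8, 16}.
4 is in this set.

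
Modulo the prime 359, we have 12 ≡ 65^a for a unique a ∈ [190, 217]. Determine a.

Compute 65^190 mod 359 = 288, then multiply by 65 repeatedly:
  65^190=288  65^191=52  65^192=149  65^193=351  65^194=198
  65^195=305  65^196=80  65^197=174  65^198=181  65^199=277
  65^200=55  65^201=344  65^202=102  65^203=168  65^204=150
  65^205=57  65^206=115  65^207=295  65^208=148  65^209=286
  65^210=281  65^211=315  65^212=12
Found 12 at exponent 212.

212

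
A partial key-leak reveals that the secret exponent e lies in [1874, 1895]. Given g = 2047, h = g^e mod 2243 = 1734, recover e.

1891

Compute 2047^1874 mod 2243 = 1236, then multiply by 2047 repeatedly:
  2047^1874=1236  2047^1875=2231  2047^1876=109  2047^1877=1066  2047^1878=1906
  2047^1879=1005  2047^1880=404  2047^1881=1564  2047^1882=747  2047^1883=1626
  2047^1884=2053  2047^1885=1352  2047^1886=1925  2047^1887=1767  2047^1888=1333
  2047^1889=1163  2047^1890=838  2047^1891=1734
Found 1734 at exponent 1891.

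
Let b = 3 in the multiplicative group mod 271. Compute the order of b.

The order of 3 must divide p − 1 = 270 = 2 · 3^3 · 5.
Divisors: 1, 2, 3, 5, 6, 9, 10, 15, 18, 27, 30, 45, 54, 90, 135, 270.
Check each in increasing order: 3^1 ≡ 3;  3^2 ≡ 9;  3^3 ≡ 27;  3^5 ≡ 243;  3^6 ≡ 187;  3^9 ≡ 171;  3^10 ≡ 242;  3^15 ≡ 270;  3^18 ≡ 244;  3^27 ≡ 261;  3^30 ≡ 1.
Smallest exponent giving 1 is 30.

30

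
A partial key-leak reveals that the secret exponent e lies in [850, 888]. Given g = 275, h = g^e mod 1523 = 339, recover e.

861

Compute 275^850 mod 1523 = 1308, then multiply by 275 repeatedly:
  275^850=1308  275^851=272  275^852=173  275^853=362  275^854=555
  275^855=325  275^856=1041  275^857=1474  275^858=232  275^859=1357
  275^860=40  275^861=339
Found 339 at exponent 861.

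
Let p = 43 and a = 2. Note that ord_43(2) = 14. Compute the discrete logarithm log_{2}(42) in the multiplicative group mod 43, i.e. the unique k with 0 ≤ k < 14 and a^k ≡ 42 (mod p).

7

Successive powers of 2 modulo 43:
  2^0=1  2^1=2  2^2=4  2^3=8  2^4=16  2^5=32
  2^6=21  2^7=42
So 2^7 ≡ 42 (mod 43), giving k = 7.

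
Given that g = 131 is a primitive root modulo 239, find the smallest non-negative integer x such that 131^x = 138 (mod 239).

91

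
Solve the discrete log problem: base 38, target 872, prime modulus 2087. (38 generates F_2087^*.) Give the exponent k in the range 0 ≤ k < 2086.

Baby-step giant-step with m = ceil(sqrt(2086)) = 46.
Baby table (38^j mod 2087 for j=0..45):
  0:1  1:38  2:1444  3:610  4:223  5:126  6:614  7:375
  8:1728  9:967  10:1267  11:145  12:1336  13:680  14:796  15:1030
  16:1574  17:1376  18:113  19:120  20:386  21:59  22:155  23:1716
  24:511  25:635  26:1173  27:747  28:1255  29:1776  30:704  31:1708
  32:207  33:1605  34:467  35:1050  36:247  37:1038  38:1878  39:406
  40:819  41:1904  42:1394  43:797  44:1068  45:931
Giant step factor: 38^(-46) ≡ 2025 (mod 2087).
Scan 872·2025^i mod 2087 for i = 0, 1, …:
  i=0: 872   i=1: 198   i=2: 246   i=3: 1444
Match at i=3, j=2: k = 3·46 + 2 = 140.

140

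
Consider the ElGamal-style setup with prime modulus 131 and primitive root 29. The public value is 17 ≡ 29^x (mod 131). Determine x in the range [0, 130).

113

Baby-step giant-step with m = ceil(sqrt(130)) = 12.
Baby table (29^j mod 131 for j=0..11):
  0:1  1:29  2:55  3:23  4:12  5:86  6:5  7:14
  8:13  9:115  10:60  11:37
Giant step factor: 29^(-12) ≡ 21 (mod 131).
Scan 17·21^i mod 131 for i = 0, 1, …:
  i=0: 17   i=1: 95   i=2: 30   i=3: 106
  i=4: 130   i=5: 110   i=6: 83   i=7: 40
  i=8: 54   i=9: 86
Match at i=9, j=5: x = 9·12 + 5 = 113.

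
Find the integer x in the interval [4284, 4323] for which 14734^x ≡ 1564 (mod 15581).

Compute 14734^4284 mod 15581 = 1707, then multiply by 14734 repeatedly:
  14734^4284=1707  14734^4285=3204  14734^4286=12887  14734^4287=6992  14734^4288=14137
  14734^4289=7750  14734^4290=10932  14734^4291=11291  14734^4292=3257  14734^4293=14739
  14734^4294=12029  14734^4295=1411  14734^4296=4620  14734^4297=13272  14734^4298=8098
  14734^4299=12215  14734^4300=15260  14734^4301=7010  14734^4302=14472  14734^4303=4463
  14734^4304=6022  14734^4305=9934  14734^4306=15223  14734^4307=7187  14734^4308=4782
  14734^4309=706  14734^4310=9677  14734^4311=14768  14734^4312=3047  14734^4313=5637
  14734^4314=8828  14734^4315=1564
Found 1564 at exponent 4315.

4315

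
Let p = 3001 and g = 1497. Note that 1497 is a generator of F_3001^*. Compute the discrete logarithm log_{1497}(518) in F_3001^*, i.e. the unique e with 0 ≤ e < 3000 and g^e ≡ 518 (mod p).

417

Baby-step giant-step with m = ceil(sqrt(3000)) = 55.
Baby table (1497^j mod 3001 for j=0..54):
  0:1  1:1497  2:2263  3:2583  4:1463  5:2382  6:666  7:670
  8:656  9:705  10:2034  11:1884  12:2409  13:2072  14:1751  15:1374
  16:1193  17:326  18:1860  19:2493  20:1778  21:2780  22:2274  23:1044
  24:2348  25:785  26:1754  27:2864  28:1980  29:2073  30:247  31:636
  32:775  33:1789  34:1241  35:158  36:2448  37:435  38:2979  39:77
  40:1231  41:193  42:825  43:1614  44:353  45:265  46:573  47:2496
  48:267  49:566  50:1020  51:2432  52:491  53:2783  54:763
Giant step factor: 1497^(-55) ≡ 849 (mod 3001).
Scan 518·849^i mod 3001 for i = 0, 1, …:
  i=0: 518   i=1: 1636   i=2: 2502   i=3: 2491
  i=4: 2155   i=5: 1986   i=6: 2553   i=7: 775
Match at i=7, j=32: e = 7·55 + 32 = 417.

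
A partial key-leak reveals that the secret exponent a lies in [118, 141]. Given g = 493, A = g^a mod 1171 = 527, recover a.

120

Compute 493^118 mod 1171 = 545, then multiply by 493 repeatedly:
  493^118=545  493^119=526  493^120=527
Found 527 at exponent 120.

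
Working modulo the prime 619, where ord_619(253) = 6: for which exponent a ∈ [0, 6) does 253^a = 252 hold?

2

Successive powers of 253 modulo 619:
  253^0=1  253^1=253  253^2=252
So 253^2 ≡ 252 (mod 619), giving a = 2.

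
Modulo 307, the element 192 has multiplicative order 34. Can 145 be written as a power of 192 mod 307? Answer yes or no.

145 ∈ ⟨192⟩ iff 145^34 ≡ 1 (mod 307), since |⟨192⟩| = 34.
145^34 mod 307 = 289.
Since 289 ≠ 1, 145 does not lie in the subgroup.

no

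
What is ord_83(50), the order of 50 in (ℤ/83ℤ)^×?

The order of 50 must divide p − 1 = 82 = 2 · 41.
Divisors: 1, 2, 41, 82.
Check each in increasing order: 50^1 ≡ 50;  50^2 ≡ 10;  50^41 ≡ 82;  50^82 ≡ 1.
Smallest exponent giving 1 is 82.

82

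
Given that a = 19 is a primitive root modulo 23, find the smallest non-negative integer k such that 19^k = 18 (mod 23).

14

Successive powers of 19 modulo 23:
  19^0=1  19^1=19  19^2=16  19^3=5  19^4=3  19^5=11
  19^6=2  19^7=15  19^8=9  19^9=10  19^10=6  19^11=22
  19^12=4  19^13=7  19^14=18
So 19^14 ≡ 18 (mod 23), giving k = 14.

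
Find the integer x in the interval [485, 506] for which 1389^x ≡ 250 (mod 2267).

502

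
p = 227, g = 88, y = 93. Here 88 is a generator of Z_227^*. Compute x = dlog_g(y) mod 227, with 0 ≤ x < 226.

Baby-step giant-step with m = ceil(sqrt(226)) = 16.
Baby table (88^j mod 227 for j=0..15):
  0:1  1:88  2:26  3:18  4:222  5:14  6:97  7:137
  8:25  9:157  10:196  11:223  12:102  13:123  14:155  15:20
Giant step factor: 88^(-16) ≡ 77 (mod 227).
Scan 93·77^i mod 227 for i = 0, 1, …:
  i=0: 93   i=1: 124   i=2: 14
Match at i=2, j=5: x = 2·16 + 5 = 37.

37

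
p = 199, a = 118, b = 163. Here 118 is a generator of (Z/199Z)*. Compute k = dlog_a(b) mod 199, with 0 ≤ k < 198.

103

Baby-step giant-step with m = ceil(sqrt(198)) = 15.
Baby table (118^j mod 199 for j=0..14):
  0:1  1:118  2:193  3:88  4:36  5:69  6:182  7:183
  8:102  9:96  10:184  11:21  12:90  13:73  14:57
Giant step factor: 118^(-15) ≡ 194 (mod 199).
Scan 163·194^i mod 199 for i = 0, 1, …:
  i=0: 163   i=1: 180   i=2: 95   i=3: 122
  i=4: 186   i=5: 65   i=6: 73
Match at i=6, j=13: k = 6·15 + 13 = 103.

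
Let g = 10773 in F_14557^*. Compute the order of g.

The order of 10773 must divide p − 1 = 14556 = 2^2 · 3 · 1213.
Divisors: 1, 2, 3, 4, 6, 12, 1213, 2426, 3639, 4852, 7278, 14556.
Check each in increasing order: 10773^1 ≡ 10773;  10773^2 ≡ 9125;  10773^3 ≡ 204;  10773^4 ≡ 14142;  10773^6 ≡ 12502;  10773^12 ≡ 1495;  10773^1213 ≡ 258;  10773^2426 ≡ 8336;  10773^3639 ≡ 10809;  10773^4852 ≡ 8335;  10773^7278 ≡ 14556;  10773^14556 ≡ 1.
Smallest exponent giving 1 is 14556.

14556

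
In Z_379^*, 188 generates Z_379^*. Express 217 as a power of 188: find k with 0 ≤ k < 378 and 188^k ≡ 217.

Baby-step giant-step with m = ceil(sqrt(378)) = 20.
Baby table (188^j mod 379 for j=0..19):
  0:1  1:188  2:97  3:44  4:313  5:99  6:41  7:128
  8:187  9:288  10:326  11:269  12:165  13:321  14:87  15:59
  16:101  17:38  18:322  19:275
Giant step factor: 188^(-20) ≡ 362 (mod 379).
Scan 217·362^i mod 379 for i = 0, 1, …:
  i=0: 217   i=1: 101
Match at i=1, j=16: k = 1·20 + 16 = 36.

36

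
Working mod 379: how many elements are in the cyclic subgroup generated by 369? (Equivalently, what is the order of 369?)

The order of 369 must divide p − 1 = 378 = 2 · 3^3 · 7.
Divisors: 1, 2, 3, 6, 7, 9, 14, 18, 21, 27, 42, 54, 63, 126, 189, 378.
Check each in increasing order: 369^1 ≡ 369;  369^2 ≡ 100;  369^3 ≡ 137;  369^6 ≡ 198;  369^7 ≡ 294;  369^9 ≡ 217;  369^14 ≡ 24;  369^18 ≡ 93;  369^21 ≡ 234;  369^27 ≡ 94;  369^42 ≡ 180;  369^54 ≡ 119;  369^63 ≡ 51;  369^126 ≡ 327;  369^189 ≡ 1.
Smallest exponent giving 1 is 189.

189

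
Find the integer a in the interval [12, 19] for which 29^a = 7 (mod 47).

18

Compute 29^12 mod 47 = 21, then multiply by 29 repeatedly:
  29^12=21  29^13=45  29^14=36  29^15=10  29^16=8
  29^17=44  29^18=7
Found 7 at exponent 18.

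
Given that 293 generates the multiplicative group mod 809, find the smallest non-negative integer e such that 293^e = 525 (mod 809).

207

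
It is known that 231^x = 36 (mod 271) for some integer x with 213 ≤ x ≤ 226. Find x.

226

Compute 231^213 mod 271 = 199, then multiply by 231 repeatedly:
  231^213=199  231^214=170  231^215=246  231^216=187  231^217=108
  231^218=16  231^219=173  231^220=126  231^221=109  231^222=247
  231^223=147  231^224=82  231^225=243  231^226=36
Found 36 at exponent 226.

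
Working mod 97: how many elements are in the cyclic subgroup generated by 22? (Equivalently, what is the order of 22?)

The order of 22 must divide p − 1 = 96 = 2^5 · 3.
Divisors: 1, 2, 3, 4, 6, 8, 12, 16, 24, 32, 48, 96.
Check each in increasing order: 22^1 ≡ 22;  22^2 ≡ 96;  22^3 ≡ 75;  22^4 ≡ 1.
Smallest exponent giving 1 is 4.

4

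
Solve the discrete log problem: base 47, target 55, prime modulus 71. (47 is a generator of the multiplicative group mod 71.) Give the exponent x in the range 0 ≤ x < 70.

61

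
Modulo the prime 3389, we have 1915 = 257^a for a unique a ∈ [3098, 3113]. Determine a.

Compute 257^3098 mod 3389 = 875, then multiply by 257 repeatedly:
  257^3098=875  257^3099=1201  257^3100=258  257^3101=1915
Found 1915 at exponent 3101.

3101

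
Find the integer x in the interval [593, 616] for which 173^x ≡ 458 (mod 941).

613

Compute 173^593 mod 941 = 865, then multiply by 173 repeatedly:
  173^593=865  173^594=26  173^595=734  173^596=888  173^597=241
  173^598=289  173^599=124  173^600=750  173^601=833  173^602=136
  173^603=3  173^604=519  173^605=392  173^606=64  173^607=721
  173^608=521  173^609=738  173^610=639  173^611=450  173^612=688
  173^613=458
Found 458 at exponent 613.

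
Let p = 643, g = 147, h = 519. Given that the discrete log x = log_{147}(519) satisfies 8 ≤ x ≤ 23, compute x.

Compute 147^8 mod 643 = 448, then multiply by 147 repeatedly:
  147^8=448  147^9=270  147^10=467  147^11=491  147^12=161
  147^13=519
Found 519 at exponent 13.

13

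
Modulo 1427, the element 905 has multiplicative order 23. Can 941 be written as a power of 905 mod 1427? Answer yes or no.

yes

⟨905⟩ has order 23; its elements mod 1427 are {1, 90, 111, 133, 138, 280, 459, 493, 497, 554, 565, 741, 821, 905, 912, 941, 965, 1004, 1048, 1113, 1230, 1342, 1354}.
941 is in this set.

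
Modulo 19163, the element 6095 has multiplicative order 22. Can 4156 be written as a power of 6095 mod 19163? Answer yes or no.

4156 ∈ ⟨6095⟩ iff 4156^22 ≡ 1 (mod 19163), since |⟨6095⟩| = 22.
4156^22 mod 19163 = 5553.
Since 5553 ≠ 1, 4156 does not lie in the subgroup.

no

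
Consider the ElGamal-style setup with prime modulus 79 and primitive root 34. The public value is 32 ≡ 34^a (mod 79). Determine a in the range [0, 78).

Baby-step giant-step with m = ceil(sqrt(78)) = 9.
Baby table (34^j mod 79 for j=0..8):
  0:1  1:34  2:50  3:41  4:51  5:75  6:22  7:37
  8:73
Giant step factor: 34^(-9) ≡ 12 (mod 79).
Scan 32·12^i mod 79 for i = 0, 1, …:
  i=0: 32   i=1: 68   i=2: 26   i=3: 75
Match at i=3, j=5: a = 3·9 + 5 = 32.

32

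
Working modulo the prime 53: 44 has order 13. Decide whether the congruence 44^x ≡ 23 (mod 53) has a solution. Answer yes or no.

no

⟨44⟩ has order 13; its elements mod 53 are {1, 10, 13, 15, 16, 24, 28, 36, 42, 44, 46, 47, 49}.
23 is not in this set.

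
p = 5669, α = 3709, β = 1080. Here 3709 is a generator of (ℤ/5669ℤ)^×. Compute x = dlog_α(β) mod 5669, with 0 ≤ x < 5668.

Baby-step giant-step with m = ceil(sqrt(5668)) = 76.
Baby table (3709^j mod 5669 for j=0..75):
  0:1  1:3709  2:3687  3:1455  4:5376  5:1711  6:2488  7:4529
  8:814  9:3218  10:2317  11:5218  12:5265  13:3849  14:1399  15:1756
  16:4992  17:374  18:3930  19:1371  20:5615  21:3798  22:4986  23:796
  24:4484  25:3979  26:1704  27:4870  28:1396  29:1967  30:5269  31:1678
  32:4809  33:1907  34:3820  35:1549  36:2544  37:2480  38:3202  39:5332
  40:2916  41:4661  42:2868  43:2368  44:1631  45:556  46:4357  47:3463
  48:3982  49:1493  50:4593  51:92  52:1088  53:4733  54:3473  55:1389
  56:4349  57:2136  58:2831  59:1191  60:1268  61:3411  62:3860  63:2515
  64:2630  65:3990  66:2820  67:75  68:394  69:4413  70:1414  71:701
  72:3607  73:5192  74:5204  75:4360
Giant step factor: 3709^(-76) ≡ 2899 (mod 5669).
Scan 1080·2899^i mod 5669 for i = 0, 1, …:
  i=0: 1080   i=1: 1632   i=2: 3222   i=3: 3735
  i=4: 5644   i=5: 1222   i=6: 5122   i=7: 1567
  i=8: 1864   i=9: 1179     …   i=55: 3070
  i=56: 5269
Match at i=56, j=30: x = 56·76 + 30 = 4286.

4286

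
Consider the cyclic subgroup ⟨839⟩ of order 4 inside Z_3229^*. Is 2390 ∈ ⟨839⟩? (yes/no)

yes

⟨839⟩ has order 4; its elements mod 3229 are {1, 839, 2390, 3228}.
2390 is in this set.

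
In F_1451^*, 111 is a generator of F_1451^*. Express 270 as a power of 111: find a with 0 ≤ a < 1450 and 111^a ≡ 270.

1131

Baby-step giant-step with m = ceil(sqrt(1450)) = 39.
Baby table (111^j mod 1451 for j=0..38):
  0:1  1:111  2:713  3:789  4:519  5:1020  6:42  7:309
  8:926  9:1216  10:33  11:761  12:313  13:1370  14:1166  15:287
  16:1386  17:40  18:87  19:951  20:1089  21:446  22:172  23:229
  24:752  25:765  26:757  27:1320  28:1420  29:912  30:1113  31:208
  32:1323  33:302  34:149  35:578  36:314  37:30  38:428
Giant step factor: 111^(-39) ≡ 681 (mod 1451).
Scan 270·681^i mod 1451 for i = 0, 1, …:
  i=0: 270   i=1: 1044   i=2: 1425   i=3: 1157
  i=4: 24   i=5: 383   i=6: 1094   i=7: 651
  i=8: 776   i=9: 292     …   i=28: 1076
  i=29: 1
Match at i=29, j=0: a = 29·39 + 0 = 1131.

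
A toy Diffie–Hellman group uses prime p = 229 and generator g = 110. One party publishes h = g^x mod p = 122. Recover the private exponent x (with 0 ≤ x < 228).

Baby-step giant-step with m = ceil(sqrt(228)) = 16.
Baby table (110^j mod 229 for j=0..15):
  0:1  1:110  2:192  3:52  4:224  5:137  6:185  7:198
  8:25  9:2  10:220  11:155  12:104  13:219  14:45  15:141
Giant step factor: 110^(-16) ≡ 48 (mod 229).
Scan 122·48^i mod 229 for i = 0, 1, …:
  i=0: 122   i=1: 131   i=2: 105   i=3: 2
Match at i=3, j=9: x = 3·16 + 9 = 57.

57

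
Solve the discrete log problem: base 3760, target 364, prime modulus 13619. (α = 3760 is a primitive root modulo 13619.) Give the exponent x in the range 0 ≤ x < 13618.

5688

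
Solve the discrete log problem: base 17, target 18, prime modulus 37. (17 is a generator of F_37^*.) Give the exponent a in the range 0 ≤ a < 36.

23

Successive powers of 17 modulo 37:
  17^0=1  17^1=17  17^2=30  17^3=29  17^4=12  17^5=19
  17^6=27  17^7=15  17^8=33  17^9=6  17^10=28  17^11=32
  17^12=26  17^13=35  17^14=3  17^15=14  17^16=16  17^17=13
  17^18=36  17^19=20  17^20=7  17^21=8  17^22=25  17^23=18
So 17^23 ≡ 18 (mod 37), giving a = 23.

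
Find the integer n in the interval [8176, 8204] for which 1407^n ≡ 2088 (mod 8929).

8181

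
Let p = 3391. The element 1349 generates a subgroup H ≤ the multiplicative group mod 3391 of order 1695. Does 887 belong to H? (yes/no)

no

887 ∈ ⟨1349⟩ iff 887^1695 ≡ 1 (mod 3391), since |⟨1349⟩| = 1695.
887^1695 mod 3391 = 3390.
Since 3390 ≠ 1, 887 does not lie in the subgroup.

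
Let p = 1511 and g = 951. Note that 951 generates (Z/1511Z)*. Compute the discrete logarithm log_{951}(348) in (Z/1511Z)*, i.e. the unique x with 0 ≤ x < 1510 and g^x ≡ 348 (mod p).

1247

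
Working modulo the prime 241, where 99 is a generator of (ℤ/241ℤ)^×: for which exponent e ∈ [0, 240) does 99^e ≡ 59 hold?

62

Baby-step giant-step with m = ceil(sqrt(240)) = 16.
Baby table (99^j mod 241 for j=0..15):
  0:1  1:99  2:161  3:33  4:134  5:11  6:125  7:84
  8:122  9:28  10:121  11:170  12:201  13:137  14:67  15:126
Giant step factor: 99^(-16) ≡ 54 (mod 241).
Scan 59·54^i mod 241 for i = 0, 1, …:
  i=0: 59   i=1: 53   i=2: 211   i=3: 67
Match at i=3, j=14: e = 3·16 + 14 = 62.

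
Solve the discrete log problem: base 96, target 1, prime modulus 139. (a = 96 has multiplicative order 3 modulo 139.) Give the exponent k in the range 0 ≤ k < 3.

Successive powers of 96 modulo 139:
  96^0=1
So 96^0 ≡ 1 (mod 139), giving k = 0.

0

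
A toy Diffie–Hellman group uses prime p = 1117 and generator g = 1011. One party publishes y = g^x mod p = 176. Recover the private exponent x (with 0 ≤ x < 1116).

329

Baby-step giant-step with m = ceil(sqrt(1116)) = 34.
Baby table (1011^j mod 1117 for j=0..33):
  0:1  1:1011  2:66  3:823  4:1005  5:702  6:427  7:535
  8:257  9:683  10:207  11:398  12:258  13:577  14:273  15:104
  16:146  17:162  18:700  19:639  20:403  21:845  22:907  23:1037
  24:661  25:305  26:63  27:24  28:807  29:467  30:763  31:663
  32:93  33:195
Giant step factor: 1011^(-34) ≡ 406 (mod 1117).
Scan 176·406^i mod 1117 for i = 0, 1, …:
  i=0: 176   i=1: 1085   i=2: 412   i=3: 839
  i=4: 1066   i=5: 517   i=6: 1023   i=7: 931
  i=8: 440   i=9: 1037
Match at i=9, j=23: x = 9·34 + 23 = 329.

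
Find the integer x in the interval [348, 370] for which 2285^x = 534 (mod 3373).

353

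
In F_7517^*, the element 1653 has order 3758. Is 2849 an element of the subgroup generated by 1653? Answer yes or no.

2849 ∈ ⟨1653⟩ iff 2849^3758 ≡ 1 (mod 7517), since |⟨1653⟩| = 3758.
2849^3758 mod 7517 = 1.
Since 1 = 1, 2849 lies in the subgroup.

yes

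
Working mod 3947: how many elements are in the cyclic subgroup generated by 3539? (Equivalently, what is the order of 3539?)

3946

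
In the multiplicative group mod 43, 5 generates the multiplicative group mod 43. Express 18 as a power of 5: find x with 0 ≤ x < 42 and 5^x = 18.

23

Successive powers of 5 modulo 43:
  5^0=1  5^1=5  5^2=25  5^3=39  5^4=23  5^5=29
  5^6=16  5^7=37  5^8=13  5^9=22  5^10=24  5^11=34
  5^12=41  5^13=33  5^14=36  5^15=8  5^16=40  5^17=28
  5^18=11  5^19=12  5^20=17  5^21=42  5^22=38  5^23=18
So 5^23 ≡ 18 (mod 43), giving x = 23.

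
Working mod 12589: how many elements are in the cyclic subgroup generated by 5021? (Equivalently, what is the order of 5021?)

The order of 5021 must divide p − 1 = 12588 = 2^2 · 3 · 1049.
Divisors: 1, 2, 3, 4, 6, 12, 1049, 2098, 3147, 4196, 6294, 12588.
Check each in increasing order: 5021^1 ≡ 5021;  5021^2 ≡ 7263;  5021^3 ≡ 9779;  5021^4 ≡ 3259;  5021^6 ≡ 2797;  5021^12 ≡ 5440;  5021^1049 ≡ 6014;  5021^2098 ≡ 12588;  5021^3147 ≡ 6575;  5021^4196 ≡ 1.
Smallest exponent giving 1 is 4196.

4196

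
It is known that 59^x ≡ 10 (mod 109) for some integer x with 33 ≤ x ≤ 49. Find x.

Compute 59^33 mod 109 = 92, then multiply by 59 repeatedly:
  59^33=92  59^34=87  59^35=10
Found 10 at exponent 35.

35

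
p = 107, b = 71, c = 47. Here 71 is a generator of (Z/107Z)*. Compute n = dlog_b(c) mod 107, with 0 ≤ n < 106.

46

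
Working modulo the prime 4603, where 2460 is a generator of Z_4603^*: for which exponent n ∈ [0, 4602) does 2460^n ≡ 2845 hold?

1890

Baby-step giant-step with m = ceil(sqrt(4602)) = 68.
Baby table (2460^j mod 4603 for j=0..67):
  0:1  1:2460  2:3258  3:857  4:46  5:2688  6:2572  7:2598
  8:2116  9:3970  10:3237  11:4433  12:673  13:3103  14:1606  15:1386
  16:3340  17:45  18:228  19:3917  20:1741  21:2070  22:1282  23:665
  24:1835  25:3160  26:3736  27:2972  28:1556  29:2667  30:1545  31:3225
  32:2531  33:3004  34:2025  35:1054  36:1351  37:94  38:1090  39:2454
  40:2307  41:4324  42:4110  43:2412  44:253  45:975  46:337  47:480
  48:2432  49:3423  50:1693  51:3668  52:1400  53:956  54:4230  55:3020
  56:4561  57:2549  58:1254  59:830  60:2671  61:2179  62:2448  63:1356
  64:3188  65:3571  66:2136  67:2537
Giant step factor: 2460^(-68) ≡ 4397 (mod 4603).
Scan 2845·4397^i mod 4603 for i = 0, 1, …:
  i=0: 2845   i=1: 3114   i=2: 2936   i=3: 2780
  i=4: 2695   i=5: 1793   i=6: 3485   i=7: 158
  i=8: 4276   i=9: 2920     …   i=26: 2348
  i=27: 4230
Match at i=27, j=54: n = 27·68 + 54 = 1890.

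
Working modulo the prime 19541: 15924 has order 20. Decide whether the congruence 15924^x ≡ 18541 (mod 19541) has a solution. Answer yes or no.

no

⟨15924⟩ has order 20; its elements mod 19541 are {1, 1275, 1285, 2913, 3069, 3617, 3722, 4775, 8667, 9760, 9781, 10874, 14766, 15819, 15924, 16472, 16628, 18256, 18266, 19540}.
18541 is not in this set.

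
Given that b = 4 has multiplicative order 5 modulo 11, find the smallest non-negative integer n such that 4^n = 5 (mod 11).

2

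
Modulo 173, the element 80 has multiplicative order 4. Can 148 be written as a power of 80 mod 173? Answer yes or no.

no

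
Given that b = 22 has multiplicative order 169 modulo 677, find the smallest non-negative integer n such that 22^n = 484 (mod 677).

2

Baby-step giant-step with m = ceil(sqrt(169)) = 13.
Baby table (22^j mod 677 for j=0..12):
  0:1  1:22  2:484  3:493  4:14  5:308  6:6  7:132
  8:196  9:250  10:84  11:494  12:36
Giant step factor: 22^(-13) ≡ 365 (mod 677).
Scan 484·365^i mod 677 for i = 0, 1, …:
  i=0: 484
Match at i=0, j=2: n = 0·13 + 2 = 2.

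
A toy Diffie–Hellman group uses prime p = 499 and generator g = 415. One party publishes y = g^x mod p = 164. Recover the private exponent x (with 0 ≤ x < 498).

277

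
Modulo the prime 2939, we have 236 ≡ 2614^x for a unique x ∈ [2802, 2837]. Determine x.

2831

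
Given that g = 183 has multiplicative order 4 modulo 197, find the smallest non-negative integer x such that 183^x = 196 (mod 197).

Successive powers of 183 modulo 197:
  183^0=1  183^1=183  183^2=196
So 183^2 ≡ 196 (mod 197), giving x = 2.

2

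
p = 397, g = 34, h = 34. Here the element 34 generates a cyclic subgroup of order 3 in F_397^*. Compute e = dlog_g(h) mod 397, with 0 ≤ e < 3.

1

Successive powers of 34 modulo 397:
  34^0=1  34^1=34
So 34^1 ≡ 34 (mod 397), giving e = 1.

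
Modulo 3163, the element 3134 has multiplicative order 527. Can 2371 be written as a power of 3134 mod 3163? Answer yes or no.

no

2371 ∈ ⟨3134⟩ iff 2371^527 ≡ 1 (mod 3163), since |⟨3134⟩| = 527.
2371^527 mod 3163 = 536.
Since 536 ≠ 1, 2371 does not lie in the subgroup.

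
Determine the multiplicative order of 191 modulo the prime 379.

The order of 191 must divide p − 1 = 378 = 2 · 3^3 · 7.
Divisors: 1, 2, 3, 6, 7, 9, 14, 18, 21, 27, 42, 54, 63, 126, 189, 378.
Check each in increasing order: 191^1 ≡ 191;  191^2 ≡ 97;  191^3 ≡ 335;  191^6 ≡ 41;  191^7 ≡ 251;  191^9 ≡ 91;  191^14 ≡ 87;  191^18 ≡ 322;  191^21 ≡ 234;  191^27 ≡ 119;  191^42 ≡ 180;  191^54 ≡ 138;  191^63 ≡ 51;  191^126 ≡ 327;  191^189 ≡ 1.
Smallest exponent giving 1 is 189.

189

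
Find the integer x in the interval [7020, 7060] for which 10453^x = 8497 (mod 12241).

7055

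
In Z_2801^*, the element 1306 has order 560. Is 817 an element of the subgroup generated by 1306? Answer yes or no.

yes

817 ∈ ⟨1306⟩ iff 817^560 ≡ 1 (mod 2801), since |⟨1306⟩| = 560.
817^560 mod 2801 = 1.
Since 1 = 1, 817 lies in the subgroup.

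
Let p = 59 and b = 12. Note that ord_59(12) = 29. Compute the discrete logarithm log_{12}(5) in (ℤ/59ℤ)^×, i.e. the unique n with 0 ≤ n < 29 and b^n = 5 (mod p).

28

Successive powers of 12 modulo 59:
  12^0=1  12^1=12  12^2=26  12^3=17  12^4=27  12^5=29
  12^6=53  12^7=46  12^8=21  12^9=16  12^10=15  12^11=3
  12^12=36  12^13=19  12^14=51  12^15=22  12^16=28  12^17=41
  12^18=20  12^19=4  12^20=48  12^21=45  12^22=9  12^23=49
  12^24=57  12^25=35  12^26=7  12^27=25  12^28=5
So 12^28 ≡ 5 (mod 59), giving n = 28.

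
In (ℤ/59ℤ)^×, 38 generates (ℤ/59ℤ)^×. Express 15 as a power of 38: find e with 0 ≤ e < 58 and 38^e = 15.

Baby-step giant-step with m = ceil(sqrt(58)) = 8.
Baby table (38^j mod 59 for j=0..7):
  0:1  1:38  2:28  3:2  4:17  5:56  6:4  7:34
Giant step factor: 38^(-8) ≡ 49 (mod 59).
Scan 15·49^i mod 59 for i = 0, 1, …:
  i=0: 15   i=1: 27   i=2: 25   i=3: 45
  i=4: 22   i=5: 16   i=6: 17
Match at i=6, j=4: e = 6·8 + 4 = 52.

52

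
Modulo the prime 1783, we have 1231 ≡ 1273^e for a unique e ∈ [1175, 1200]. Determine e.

Compute 1273^1175 mod 1783 = 1464, then multiply by 1273 repeatedly:
  1273^1175=1464  1273^1176=437  1273^1177=5  1273^1178=1016  1273^1179=693
  1273^1180=1387  1273^1181=481  1273^1182=744  1273^1183=339  1273^1184=61
  1273^1185=984  1273^1186=966  1273^1187=1231
Found 1231 at exponent 1187.

1187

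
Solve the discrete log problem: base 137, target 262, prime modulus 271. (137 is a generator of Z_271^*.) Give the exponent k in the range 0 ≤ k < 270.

Baby-step giant-step with m = ceil(sqrt(270)) = 17.
Baby table (137^j mod 271 for j=0..16):
  0:1  1:137  2:70  3:105  4:22  5:33  6:185  7:142
  8:213  9:184  10:5  11:143  12:79  13:254  14:110  15:165
  16:112
Giant step factor: 137^(-17) ≡ 221 (mod 271).
Scan 262·221^i mod 271 for i = 0, 1, …:
  i=0: 262   i=1: 179   i=2: 264   i=3: 79
Match at i=3, j=12: k = 3·17 + 12 = 63.

63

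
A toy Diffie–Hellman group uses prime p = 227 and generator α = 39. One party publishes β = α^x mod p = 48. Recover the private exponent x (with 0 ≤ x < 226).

180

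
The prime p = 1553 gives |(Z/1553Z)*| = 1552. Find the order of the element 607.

The order of 607 must divide p − 1 = 1552 = 2^4 · 97.
Divisors: 1, 2, 4, 8, 16, 97, 194, 388, 776, 1552.
Check each in increasing order: 607^1 ≡ 607;  607^2 ≡ 388;  607^4 ≡ 1456;  607^8 ≡ 91;  607^16 ≡ 516;  607^97 ≡ 339;  607^194 ≡ 1552;  607^388 ≡ 1.
Smallest exponent giving 1 is 388.

388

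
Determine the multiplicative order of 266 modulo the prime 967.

The order of 266 must divide p − 1 = 966 = 2 · 3 · 7 · 23.
Divisors: 1, 2, 3, 6, 7, 14, 21, 23, 42, 46, 69, 138, 161, 322, 483, 966.
Check each in increasing order: 266^1 ≡ 266;  266^2 ≡ 165;  266^3 ≡ 375;  266^6 ≡ 410;  266^7 ≡ 756;  266^14 ≡ 39;  266^21 ≡ 474;  266^23 ≡ 850;  266^42 ≡ 332;  266^46 ≡ 151;  266^69 ≡ 706;  266^138 ≡ 431;  266^161 ≡ 824;  266^322 ≡ 142;  266^483 ≡ 1.
Smallest exponent giving 1 is 483.

483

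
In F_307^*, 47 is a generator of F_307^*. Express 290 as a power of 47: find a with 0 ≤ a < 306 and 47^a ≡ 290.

255

Baby-step giant-step with m = ceil(sqrt(306)) = 18.
Baby table (47^j mod 307 for j=0..17):
  0:1  1:47  2:60  3:57  4:223  5:43  6:179  7:124
  8:302  9:72  10:7  11:22  12:113  13:92  14:26  15:301
  16:25  17:254
Giant step factor: 47^(-18) ≡ 114 (mod 307).
Scan 290·114^i mod 307 for i = 0, 1, …:
  i=0: 290   i=1: 211   i=2: 108   i=3: 32
  i=4: 271   i=5: 194   i=6: 12   i=7: 140
  i=8: 303   i=9: 158     …   i=13: 154
  i=14: 57
Match at i=14, j=3: a = 14·18 + 3 = 255.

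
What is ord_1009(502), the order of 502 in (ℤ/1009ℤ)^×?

42

The order of 502 must divide p − 1 = 1008 = 2^4 · 3^2 · 7.
Divisors: 1, 2, 3, 4, 6, 7, 8, 9, 12, 14, 16, 18, 21, 24, 28, 36, 42, 48, 56, 63, 72, 84, 112, 126, 144, 168, 252, 336, 504, 1008.
Check each in increasing order: 502^1 ≡ 502;  502^2 ≡ 763;  502^3 ≡ 615;  502^4 ≡ 985;  502^6 ≡ 859;  502^7 ≡ 375;  502^8 ≡ 576;  502^9 ≡ 578;  502^12 ≡ 302;  502^14 ≡ 374;  502^16 ≡ 824;  502^18 ≡ 105;  502^21 ≡ 1008;  502^24 ≡ 394;  502^28 ≡ 634;  502^36 ≡ 935;  502^42 ≡ 1.
Smallest exponent giving 1 is 42.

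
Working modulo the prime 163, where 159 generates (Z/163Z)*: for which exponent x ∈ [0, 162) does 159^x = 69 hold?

Baby-step giant-step with m = ceil(sqrt(162)) = 13.
Baby table (159^j mod 163 for j=0..12):
  0:1  1:159  2:16  3:99  4:93  5:117  6:21  7:79
  8:10  9:123  10:160  11:12  12:115
Giant step factor: 159^(-13) ≡ 45 (mod 163).
Scan 69·45^i mod 163 for i = 0, 1, …:
  i=0: 69   i=1: 8   i=2: 34   i=3: 63
  i=4: 64   i=5: 109   i=6: 15   i=7: 23
  i=8: 57   i=9: 120   i=10: 21
Match at i=10, j=6: x = 10·13 + 6 = 136.

136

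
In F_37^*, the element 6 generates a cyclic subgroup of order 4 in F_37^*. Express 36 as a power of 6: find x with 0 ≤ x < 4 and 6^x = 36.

Successive powers of 6 modulo 37:
  6^0=1  6^1=6  6^2=36
So 6^2 ≡ 36 (mod 37), giving x = 2.

2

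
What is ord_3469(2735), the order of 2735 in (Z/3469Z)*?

3468

The order of 2735 must divide p − 1 = 3468 = 2^2 · 3 · 17^2.
Divisors: 1, 2, 3, 4, 6, 12, 17, 34, 51, 68, 102, 204, 289, 578, 867, 1156, 1734, 3468.
Check each in increasing order: 2735^1 ≡ 2735;  2735^2 ≡ 1061;  2735^3 ≡ 1751;  2735^4 ≡ 1765;  2735^6 ≡ 2874;  2735^12 ≡ 187;  2735^17 ≡ 714;  2735^34 ≡ 3322;  2735^51 ≡ 2581;  2735^68 ≡ 795;  2735^102 ≡ 1081;  2735^204 ≡ 2977;  2735^289 ≡ 1354;  2735^578 ≡ 1684;  2735^867 ≡ 1003;  2735^1156 ≡ 1683;  2735^1734 ≡ 3468;  2735^3468 ≡ 1.
Smallest exponent giving 1 is 3468.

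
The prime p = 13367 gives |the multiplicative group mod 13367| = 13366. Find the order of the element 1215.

The order of 1215 must divide p − 1 = 13366 = 2 · 41 · 163.
Divisors: 1, 2, 41, 82, 163, 326, 6683, 13366.
Check each in increasing order: 1215^1 ≡ 1215;  1215^2 ≡ 5855;  1215^41 ≡ 13329;  1215^82 ≡ 1444;  1215^163 ≡ 638;  1215^326 ≡ 6034;  1215^6683 ≡ 13366;  1215^13366 ≡ 1.
Smallest exponent giving 1 is 13366.

13366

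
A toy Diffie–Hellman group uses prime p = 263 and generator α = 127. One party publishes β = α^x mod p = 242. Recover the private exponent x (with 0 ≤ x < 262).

230

Baby-step giant-step with m = ceil(sqrt(262)) = 17.
Baby table (127^j mod 263 for j=0..16):
  0:1  1:127  2:86  3:139  4:32  5:119  6:122  7:240
  8:235  9:126  10:222  11:53  12:156  13:87  14:3  15:118
  16:258
Giant step factor: 127^(-17) ≡ 152 (mod 263).
Scan 242·152^i mod 263 for i = 0, 1, …:
  i=0: 242   i=1: 227   i=2: 51   i=3: 125
  i=4: 64   i=5: 260   i=6: 70   i=7: 120
  i=8: 93   i=9: 197   i=10: 225   i=11: 10
  i=12: 205   i=13: 126
Match at i=13, j=9: x = 13·17 + 9 = 230.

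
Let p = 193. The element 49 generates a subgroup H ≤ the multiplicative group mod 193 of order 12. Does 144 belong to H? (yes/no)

yes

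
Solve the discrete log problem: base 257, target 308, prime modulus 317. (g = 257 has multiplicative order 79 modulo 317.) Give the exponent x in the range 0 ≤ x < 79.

17

Successive powers of 257 modulo 317:
  257^0=1  257^1=257  257^2=113  257^3=194  257^4=89  257^5=49
  257^6=230  257^7=148  257^8=313  257^9=240  257^10=182  257^11=175
  257^12=278  257^13=121  257^14=31  257^15=42  257^16=16  257^17=308
So 257^17 ≡ 308 (mod 317), giving x = 17.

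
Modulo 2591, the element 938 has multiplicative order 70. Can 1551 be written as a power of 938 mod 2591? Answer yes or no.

1551 ∈ ⟨938⟩ iff 1551^70 ≡ 1 (mod 2591), since |⟨938⟩| = 70.
1551^70 mod 2591 = 1.
Since 1 = 1, 1551 lies in the subgroup.

yes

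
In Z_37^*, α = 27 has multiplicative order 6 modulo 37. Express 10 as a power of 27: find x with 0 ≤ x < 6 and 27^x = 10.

4

Successive powers of 27 modulo 37:
  27^0=1  27^1=27  27^2=26  27^3=36  27^4=10
So 27^4 ≡ 10 (mod 37), giving x = 4.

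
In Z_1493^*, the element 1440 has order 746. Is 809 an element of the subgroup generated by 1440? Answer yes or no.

809 ∈ ⟨1440⟩ iff 809^746 ≡ 1 (mod 1493), since |⟨1440⟩| = 746.
809^746 mod 1493 = 1.
Since 1 = 1, 809 lies in the subgroup.

yes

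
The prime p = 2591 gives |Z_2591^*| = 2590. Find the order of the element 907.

1295

The order of 907 must divide p − 1 = 2590 = 2 · 5 · 7 · 37.
Divisors: 1, 2, 5, 7, 10, 14, 35, 37, 70, 74, 185, 259, 370, 518, 1295, 2590.
Check each in increasing order: 907^1 ≡ 907;  907^2 ≡ 1302;  907^5 ≡ 1399;  907^7 ≡ 25;  907^10 ≡ 996;  907^14 ≡ 625;  907^35 ≡ 146;  907^37 ≡ 949;  907^70 ≡ 588;  907^74 ≡ 1524;  907^185 ≡ 2380;  907^259 ≡ 2311;  907^370 ≡ 474;  907^518 ≡ 670;  907^1295 ≡ 1.
Smallest exponent giving 1 is 1295.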